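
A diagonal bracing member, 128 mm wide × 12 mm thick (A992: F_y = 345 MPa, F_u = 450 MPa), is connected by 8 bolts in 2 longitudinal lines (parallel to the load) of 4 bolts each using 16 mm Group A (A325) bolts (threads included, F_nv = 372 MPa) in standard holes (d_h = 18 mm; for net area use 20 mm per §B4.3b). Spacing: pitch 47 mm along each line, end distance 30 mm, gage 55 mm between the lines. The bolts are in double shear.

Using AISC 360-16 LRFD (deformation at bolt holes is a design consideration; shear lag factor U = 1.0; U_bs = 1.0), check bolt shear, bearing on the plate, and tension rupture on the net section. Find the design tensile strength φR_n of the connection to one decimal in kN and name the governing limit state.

356.4 kN (net-section rupture governs)

Bolt shear: A_b = π(16)²/4 = 201.06 mm². φR_n = 0.75 × 372 × 201.06 × 8 × 2 = 897.5 kN.
Bearing (12 mm plate, F_u = 450 MPa): end bolts L_c = 30 − 18/2 = 21, R_n = min(1.2×21×12×450, 2.4×16×12×450) = 136.08 kN/bolt; interior L_c = 47 − 18 = 29, R_n = 187.92 kN/bolt. φR_n = 0.75 × (2×136.08 + 6×187.92) = 1049.8 kN.
Tension rupture (net): A_n = (128 − 2×20)×12 = 1056 mm² (U = 1.0, A_e = A_n). φR_n = 0.75 × 450 × 1056 = 356.4 kN.
Governing: min(897.5, 1049.8, 356.4) = 356.4 kN → net-section rupture.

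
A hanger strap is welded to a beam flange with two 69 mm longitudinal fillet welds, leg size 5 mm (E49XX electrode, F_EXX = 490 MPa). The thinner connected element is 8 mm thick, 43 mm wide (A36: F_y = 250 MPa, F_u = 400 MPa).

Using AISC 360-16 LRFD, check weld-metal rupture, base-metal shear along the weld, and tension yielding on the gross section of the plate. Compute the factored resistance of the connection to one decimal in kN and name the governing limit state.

Weld metal: throat = 0.707×5 = 3.535 mm, L = 2×69 = 138 mm. φR_n = 0.75 × 0.6 × 490 × 3.535 × 138 = 107.6 kN.
Base metal shear (8 mm plate): yield φR_n = 1.0×0.6×250×8×138 = 165.6 kN; rupture φR_n = 0.75×0.6×400×8×138 = 198.7 kN; take 165.6 kN (yield).
Tension yield (gross): A_g = 43×8 = 344 mm². φR_n = 0.90 × 250 × 344 = 77.4 kN.
Governing: min(107.6, 165.6, 77.4) = 77.4 kN → gross-section yield.

77.4 kN (gross-section yield governs)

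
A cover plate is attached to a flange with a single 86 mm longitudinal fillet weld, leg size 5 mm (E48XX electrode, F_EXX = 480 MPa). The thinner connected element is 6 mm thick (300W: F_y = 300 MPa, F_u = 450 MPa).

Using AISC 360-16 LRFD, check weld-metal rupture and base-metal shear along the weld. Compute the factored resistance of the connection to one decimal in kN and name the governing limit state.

65.7 kN (weld metal governs)

Weld metal: throat = 0.707×5 = 3.535 mm, L = 86 mm. φR_n = 0.75 × 0.6 × 480 × 3.535 × 86 = 65.7 kN.
Base metal shear (6 mm plate): yield φR_n = 1.0×0.6×300×6×86 = 92.9 kN; rupture φR_n = 0.75×0.6×450×6×86 = 104.5 kN; take 92.9 kN (yield).
Governing: min(65.7, 92.9) = 65.7 kN → weld metal.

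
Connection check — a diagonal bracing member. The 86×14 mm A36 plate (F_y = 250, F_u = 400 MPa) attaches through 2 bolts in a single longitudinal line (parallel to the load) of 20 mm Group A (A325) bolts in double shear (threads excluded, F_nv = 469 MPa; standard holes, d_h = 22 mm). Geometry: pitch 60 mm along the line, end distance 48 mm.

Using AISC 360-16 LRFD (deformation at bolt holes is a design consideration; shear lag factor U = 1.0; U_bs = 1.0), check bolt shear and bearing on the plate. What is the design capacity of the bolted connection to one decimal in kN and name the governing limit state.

Bolt shear: A_b = π(20)²/4 = 314.16 mm². φR_n = 0.75 × 469 × 314.16 × 2 × 2 = 442.0 kN.
Bearing (14 mm plate, F_u = 400 MPa): end bolts L_c = 48 − 22/2 = 37, R_n = min(1.2×37×14×400, 2.4×20×14×400) = 248.64 kN/bolt; interior L_c = 60 − 22 = 38, R_n = 255.36 kN/bolt. φR_n = 0.75 × (1×248.64 + 1×255.36) = 378.0 kN.
Governing: min(442.0, 378.0) = 378.0 kN → bearing.

378.0 kN (bearing governs)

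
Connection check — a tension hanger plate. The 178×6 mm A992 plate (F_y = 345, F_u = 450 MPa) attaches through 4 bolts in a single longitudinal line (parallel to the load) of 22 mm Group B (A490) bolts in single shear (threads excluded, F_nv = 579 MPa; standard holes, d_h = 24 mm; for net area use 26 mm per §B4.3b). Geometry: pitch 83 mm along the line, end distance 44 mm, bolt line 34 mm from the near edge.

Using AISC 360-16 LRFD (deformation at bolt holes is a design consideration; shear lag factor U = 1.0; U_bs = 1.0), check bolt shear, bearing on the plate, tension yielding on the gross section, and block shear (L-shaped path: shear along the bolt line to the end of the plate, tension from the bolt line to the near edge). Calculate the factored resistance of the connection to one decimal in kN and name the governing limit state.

Bolt shear: A_b = π(22)²/4 = 380.13 mm². φR_n = 0.75 × 579 × 380.13 × 4 × 1 = 660.3 kN.
Bearing (6 mm plate, F_u = 450 MPa): end bolts L_c = 44 − 24/2 = 32, R_n = min(1.2×32×6×450, 2.4×22×6×450) = 103.68 kN/bolt; interior L_c = 83 − 24 = 59, R_n = 142.56 kN/bolt. φR_n = 0.75 × (1×103.68 + 3×142.56) = 398.5 kN.
Tension yield (gross): A_g = 178×6 = 1068 mm². φR_n = 0.90 × 345 × 1068 = 331.6 kN.
Block shear: shear path 1×[44+3×83] = 1×293 mm, A_gv = 1758, A_nv = 1×(293 − 3.5×26)×6 = 1212 mm²; tension to near edge: (34 − 0.5×26)×6 = 126 mm². R_n = min(0.6×450×1212, 0.6×345×1758) + 1.0×450×126 = min(327.24, 363.91) + 56.7 = 383.94 kN. φR_n = 0.75 × 383.94 = 288.0 kN.
Governing: min(660.3, 398.5, 331.6, 288.0) = 288.0 kN → block shear.

288.0 kN (block shear governs)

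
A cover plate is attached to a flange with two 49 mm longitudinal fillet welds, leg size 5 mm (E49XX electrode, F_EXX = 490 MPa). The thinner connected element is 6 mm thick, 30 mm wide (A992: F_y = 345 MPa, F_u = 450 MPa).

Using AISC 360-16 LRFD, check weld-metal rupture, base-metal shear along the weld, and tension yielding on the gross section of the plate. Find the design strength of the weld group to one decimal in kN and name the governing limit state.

Weld metal: throat = 0.707×5 = 3.535 mm, L = 2×49 = 98 mm. φR_n = 0.75 × 0.6 × 490 × 3.535 × 98 = 76.4 kN.
Base metal shear (6 mm plate): yield φR_n = 1.0×0.6×345×6×98 = 121.7 kN; rupture φR_n = 0.75×0.6×450×6×98 = 119.1 kN; take 119.1 kN (rupture).
Tension yield (gross): A_g = 30×6 = 180 mm². φR_n = 0.90 × 345 × 180 = 55.9 kN.
Governing: min(76.4, 119.1, 55.9) = 55.9 kN → gross-section yield.

55.9 kN (gross-section yield governs)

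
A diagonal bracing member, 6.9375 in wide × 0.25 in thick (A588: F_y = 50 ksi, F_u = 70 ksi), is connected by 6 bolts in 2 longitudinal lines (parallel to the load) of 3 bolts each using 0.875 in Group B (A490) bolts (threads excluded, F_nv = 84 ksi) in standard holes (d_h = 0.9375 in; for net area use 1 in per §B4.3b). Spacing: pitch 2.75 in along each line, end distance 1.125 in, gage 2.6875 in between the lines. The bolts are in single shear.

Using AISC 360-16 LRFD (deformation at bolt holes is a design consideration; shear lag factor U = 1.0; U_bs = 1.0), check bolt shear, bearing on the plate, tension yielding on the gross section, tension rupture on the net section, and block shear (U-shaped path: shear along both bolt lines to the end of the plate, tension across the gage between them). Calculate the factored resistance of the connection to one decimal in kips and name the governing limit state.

64.8 kips (net-section rupture governs)

Bolt shear: A_b = π(0.875)²/4 = 0.60132 in². φR_n = 0.75 × 84 × 0.60132 × 6 × 1 = 227.3 kips.
Bearing (0.25 in plate, F_u = 70 ksi): end bolts L_c = 1.125 − 0.9375/2 = 0.65625, R_n = min(1.2×0.65625×0.25×70, 2.4×0.875×0.25×70) = 13.781 kips/bolt; interior L_c = 2.75 − 0.9375 = 1.8125, R_n = 36.75 kips/bolt. φR_n = 0.75 × (2×13.781 + 4×36.75) = 130.9 kips.
Tension yield (gross): A_g = 6.9375×0.25 = 1.7344 in². φR_n = 0.90 × 50 × 1.7344 = 78.0 kips.
Tension rupture (net): A_n = (6.9375 − 2×1)×0.25 = 1.2344 in² (U = 1.0, A_e = A_n). φR_n = 0.75 × 70 × 1.2344 = 64.8 kips.
Block shear: shear path 2×[1.125+2×2.75] = 2×6.625 in, A_gv = 3.3125, A_nv = 2×(6.625 − 2.5×1)×0.25 = 2.0625 in²; tension across gage: (2.6875 − 1×1)×0.25 = 0.42188 in². R_n = min(0.6×70×2.0625, 0.6×50×3.3125) + 1.0×70×0.42188 = min(86.625, 99.375) + 29.532 = 116.16 kips. φR_n = 0.75 × 116.16 = 87.1 kips.
Governing: min(227.3, 130.9, 78.0, 64.8, 87.1) = 64.8 kips → net-section rupture.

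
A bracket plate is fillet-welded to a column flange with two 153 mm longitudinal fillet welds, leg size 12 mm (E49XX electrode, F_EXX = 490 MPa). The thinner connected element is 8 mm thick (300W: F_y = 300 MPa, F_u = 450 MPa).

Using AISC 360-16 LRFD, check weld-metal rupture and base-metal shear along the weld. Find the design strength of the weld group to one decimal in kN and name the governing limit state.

440.6 kN (base-metal shear governs)

Weld metal: throat = 0.707×12 = 8.484 mm, L = 2×153 = 306 mm. φR_n = 0.75 × 0.6 × 490 × 8.484 × 306 = 572.4 kN.
Base metal shear (8 mm plate): yield φR_n = 1.0×0.6×300×8×306 = 440.6 kN; rupture φR_n = 0.75×0.6×450×8×306 = 495.7 kN; take 440.6 kN (yield).
Governing: min(572.4, 440.6) = 440.6 kN → base-metal shear.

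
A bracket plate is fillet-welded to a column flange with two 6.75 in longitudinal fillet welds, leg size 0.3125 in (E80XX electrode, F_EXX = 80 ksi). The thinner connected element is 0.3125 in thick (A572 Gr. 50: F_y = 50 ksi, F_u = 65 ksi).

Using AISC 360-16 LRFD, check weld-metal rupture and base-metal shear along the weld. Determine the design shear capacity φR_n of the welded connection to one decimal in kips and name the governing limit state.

107.4 kips (weld metal governs)

Weld metal: throat = 0.707×0.3125 = 0.22094 in, L = 2×6.75 = 13.5 in. φR_n = 0.75 × 0.6 × 80 × 0.22094 × 13.5 = 107.4 kips.
Base metal shear (0.3125 in plate): yield φR_n = 1.0×0.6×50×0.3125×13.5 = 126.6 kips; rupture φR_n = 0.75×0.6×65×0.3125×13.5 = 123.4 kips; take 123.4 kips (rupture).
Governing: min(107.4, 123.4) = 107.4 kips → weld metal.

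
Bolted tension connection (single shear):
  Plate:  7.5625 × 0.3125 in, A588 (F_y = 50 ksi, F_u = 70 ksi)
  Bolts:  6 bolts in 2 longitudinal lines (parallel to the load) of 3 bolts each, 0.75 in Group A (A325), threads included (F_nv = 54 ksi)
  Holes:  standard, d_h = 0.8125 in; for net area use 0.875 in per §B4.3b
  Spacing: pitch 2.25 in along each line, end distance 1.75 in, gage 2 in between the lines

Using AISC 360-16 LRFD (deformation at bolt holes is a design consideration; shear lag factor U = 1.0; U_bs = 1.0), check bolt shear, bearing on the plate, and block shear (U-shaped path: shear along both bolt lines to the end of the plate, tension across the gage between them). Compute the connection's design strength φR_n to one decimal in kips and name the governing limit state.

98.4 kips (block shear governs)

Bolt shear: A_b = π(0.75)²/4 = 0.44179 in². φR_n = 0.75 × 54 × 0.44179 × 6 × 1 = 107.4 kips.
Bearing (0.3125 in plate, F_u = 70 ksi): end bolts L_c = 1.75 − 0.8125/2 = 1.34375, R_n = min(1.2×1.34375×0.3125×70, 2.4×0.75×0.3125×70) = 35.273 kips/bolt; interior L_c = 2.25 − 0.8125 = 1.4375, R_n = 37.734 kips/bolt. φR_n = 0.75 × (2×35.273 + 4×37.734) = 166.1 kips.
Block shear: shear path 2×[1.75+2×2.25] = 2×6.25 in, A_gv = 3.9063, A_nv = 2×(6.25 − 2.5×0.875)×0.3125 = 2.5391 in²; tension across gage: (2 − 1×0.875)×0.3125 = 0.35156 in². R_n = min(0.6×70×2.5391, 0.6×50×3.9063) + 1.0×70×0.35156 = min(106.64, 117.19) + 24.609 = 131.25 kips. φR_n = 0.75 × 131.25 = 98.4 kips.
Governing: min(107.4, 166.1, 98.4) = 98.4 kips → block shear.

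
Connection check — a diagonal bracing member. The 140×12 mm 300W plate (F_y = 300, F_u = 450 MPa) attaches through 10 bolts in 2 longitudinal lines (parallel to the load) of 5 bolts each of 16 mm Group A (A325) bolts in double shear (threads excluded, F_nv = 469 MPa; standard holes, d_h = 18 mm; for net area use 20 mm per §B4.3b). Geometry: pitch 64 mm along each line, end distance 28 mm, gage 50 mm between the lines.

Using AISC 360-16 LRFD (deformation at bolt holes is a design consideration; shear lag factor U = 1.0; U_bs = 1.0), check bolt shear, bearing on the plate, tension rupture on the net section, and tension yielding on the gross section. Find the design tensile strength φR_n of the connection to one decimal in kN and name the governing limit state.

405.0 kN (net-section rupture governs)

Bolt shear: A_b = π(16)²/4 = 201.06 mm². φR_n = 0.75 × 469 × 201.06 × 10 × 2 = 1414.5 kN.
Bearing (12 mm plate, F_u = 450 MPa): end bolts L_c = 28 − 18/2 = 19, R_n = min(1.2×19×12×450, 2.4×16×12×450) = 123.12 kN/bolt; interior L_c = 64 − 18 = 46, R_n = 207.36 kN/bolt. φR_n = 0.75 × (2×123.12 + 8×207.36) = 1428.8 kN.
Tension rupture (net): A_n = (140 − 2×20)×12 = 1200 mm² (U = 1.0, A_e = A_n). φR_n = 0.75 × 450 × 1200 = 405.0 kN.
Tension yield (gross): A_g = 140×12 = 1680 mm². φR_n = 0.90 × 300 × 1680 = 453.6 kN.
Governing: min(1414.5, 1428.8, 405.0, 453.6) = 405.0 kN → net-section rupture.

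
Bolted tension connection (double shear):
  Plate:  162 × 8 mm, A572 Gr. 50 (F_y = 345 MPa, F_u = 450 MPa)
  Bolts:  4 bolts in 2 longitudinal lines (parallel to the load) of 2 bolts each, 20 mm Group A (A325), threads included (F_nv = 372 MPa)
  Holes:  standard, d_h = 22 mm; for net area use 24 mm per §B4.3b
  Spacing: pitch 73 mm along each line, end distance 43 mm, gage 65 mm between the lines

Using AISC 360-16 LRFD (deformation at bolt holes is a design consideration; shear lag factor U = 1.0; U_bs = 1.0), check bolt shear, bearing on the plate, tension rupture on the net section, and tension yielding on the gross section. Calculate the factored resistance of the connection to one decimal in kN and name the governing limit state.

307.8 kN (net-section rupture governs)

Bolt shear: A_b = π(20)²/4 = 314.16 mm². φR_n = 0.75 × 372 × 314.16 × 4 × 2 = 701.2 kN.
Bearing (8 mm plate, F_u = 450 MPa): end bolts L_c = 43 − 22/2 = 32, R_n = min(1.2×32×8×450, 2.4×20×8×450) = 138.24 kN/bolt; interior L_c = 73 − 22 = 51, R_n = 172.8 kN/bolt. φR_n = 0.75 × (2×138.24 + 2×172.8) = 466.6 kN.
Tension rupture (net): A_n = (162 − 2×24)×8 = 912 mm² (U = 1.0, A_e = A_n). φR_n = 0.75 × 450 × 912 = 307.8 kN.
Tension yield (gross): A_g = 162×8 = 1296 mm². φR_n = 0.90 × 345 × 1296 = 402.4 kN.
Governing: min(701.2, 466.6, 307.8, 402.4) = 307.8 kN → net-section rupture.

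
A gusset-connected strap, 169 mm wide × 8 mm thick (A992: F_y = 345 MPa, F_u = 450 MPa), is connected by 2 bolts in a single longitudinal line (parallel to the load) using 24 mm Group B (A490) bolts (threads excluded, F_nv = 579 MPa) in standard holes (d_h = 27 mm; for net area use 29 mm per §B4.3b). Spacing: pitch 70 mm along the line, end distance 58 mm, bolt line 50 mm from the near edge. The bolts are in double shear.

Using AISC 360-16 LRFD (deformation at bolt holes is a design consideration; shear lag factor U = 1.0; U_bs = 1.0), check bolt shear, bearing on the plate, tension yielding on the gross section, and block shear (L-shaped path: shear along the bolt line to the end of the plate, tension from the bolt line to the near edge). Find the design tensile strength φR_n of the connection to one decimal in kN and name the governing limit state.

Bolt shear: A_b = π(24)²/4 = 452.39 mm². φR_n = 0.75 × 579 × 452.39 × 2 × 2 = 785.8 kN.
Bearing (8 mm plate, F_u = 450 MPa): end bolts L_c = 58 − 27/2 = 44.5, R_n = min(1.2×44.5×8×450, 2.4×24×8×450) = 192.24 kN/bolt; interior L_c = 70 − 27 = 43, R_n = 185.76 kN/bolt. φR_n = 0.75 × (1×192.24 + 1×185.76) = 283.5 kN.
Tension yield (gross): A_g = 169×8 = 1352 mm². φR_n = 0.90 × 345 × 1352 = 419.8 kN.
Block shear: shear path 1×[58+1×70] = 1×128 mm, A_gv = 1024, A_nv = 1×(128 − 1.5×29)×8 = 676 mm²; tension to near edge: (50 − 0.5×29)×8 = 284 mm². R_n = min(0.6×450×676, 0.6×345×1024) + 1.0×450×284 = min(182.52, 211.97) + 127.8 = 310.32 kN. φR_n = 0.75 × 310.32 = 232.7 kN.
Governing: min(785.8, 283.5, 419.8, 232.7) = 232.7 kN → block shear.

232.7 kN (block shear governs)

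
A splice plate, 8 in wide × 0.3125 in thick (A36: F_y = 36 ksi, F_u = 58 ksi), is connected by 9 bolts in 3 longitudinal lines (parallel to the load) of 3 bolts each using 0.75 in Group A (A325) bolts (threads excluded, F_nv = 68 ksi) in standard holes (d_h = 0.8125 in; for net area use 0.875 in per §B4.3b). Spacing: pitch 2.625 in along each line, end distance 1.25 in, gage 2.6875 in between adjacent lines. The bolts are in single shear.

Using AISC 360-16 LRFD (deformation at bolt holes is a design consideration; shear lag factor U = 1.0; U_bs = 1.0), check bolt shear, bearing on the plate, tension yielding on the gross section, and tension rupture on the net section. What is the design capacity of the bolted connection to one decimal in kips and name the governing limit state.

73.1 kips (net-section rupture governs)

Bolt shear: A_b = π(0.75)²/4 = 0.44179 in². φR_n = 0.75 × 68 × 0.44179 × 9 × 1 = 202.8 kips.
Bearing (0.3125 in plate, F_u = 58 ksi): end bolts L_c = 1.25 − 0.8125/2 = 0.84375, R_n = min(1.2×0.84375×0.3125×58, 2.4×0.75×0.3125×58) = 18.352 kips/bolt; interior L_c = 2.625 − 0.8125 = 1.8125, R_n = 32.625 kips/bolt. φR_n = 0.75 × (3×18.352 + 6×32.625) = 188.1 kips.
Tension yield (gross): A_g = 8×0.3125 = 2.5 in². φR_n = 0.90 × 36 × 2.5 = 81.0 kips.
Tension rupture (net): A_n = (8 − 3×0.875)×0.3125 = 1.6797 in² (U = 1.0, A_e = A_n). φR_n = 0.75 × 58 × 1.6797 = 73.1 kips.
Governing: min(202.8, 188.1, 81.0, 73.1) = 73.1 kips → net-section rupture.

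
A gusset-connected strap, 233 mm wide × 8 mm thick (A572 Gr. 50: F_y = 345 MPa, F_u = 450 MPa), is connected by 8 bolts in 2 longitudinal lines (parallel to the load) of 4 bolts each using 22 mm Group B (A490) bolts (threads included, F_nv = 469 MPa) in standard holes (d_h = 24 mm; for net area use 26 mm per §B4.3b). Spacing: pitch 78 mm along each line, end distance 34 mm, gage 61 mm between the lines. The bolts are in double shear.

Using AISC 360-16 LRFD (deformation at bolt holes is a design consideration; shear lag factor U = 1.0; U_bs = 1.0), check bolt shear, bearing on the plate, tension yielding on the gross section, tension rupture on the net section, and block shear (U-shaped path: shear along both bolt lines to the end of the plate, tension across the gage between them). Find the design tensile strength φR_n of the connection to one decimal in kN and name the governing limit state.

488.7 kN (net-section rupture governs)

Bolt shear: A_b = π(22)²/4 = 380.13 mm². φR_n = 0.75 × 469 × 380.13 × 8 × 2 = 2139.4 kN.
Bearing (8 mm plate, F_u = 450 MPa): end bolts L_c = 34 − 24/2 = 22, R_n = min(1.2×22×8×450, 2.4×22×8×450) = 95.04 kN/bolt; interior L_c = 78 − 24 = 54, R_n = 190.08 kN/bolt. φR_n = 0.75 × (2×95.04 + 6×190.08) = 997.9 kN.
Tension yield (gross): A_g = 233×8 = 1864 mm². φR_n = 0.90 × 345 × 1864 = 578.8 kN.
Tension rupture (net): A_n = (233 − 2×26)×8 = 1448 mm² (U = 1.0, A_e = A_n). φR_n = 0.75 × 450 × 1448 = 488.7 kN.
Block shear: shear path 2×[34+3×78] = 2×268 mm, A_gv = 4288, A_nv = 2×(268 − 3.5×26)×8 = 2832 mm²; tension across gage: (61 − 1×26)×8 = 280 mm². R_n = min(0.6×450×2832, 0.6×345×4288) + 1.0×450×280 = min(764.64, 887.62) + 126 = 890.64 kN. φR_n = 0.75 × 890.64 = 668.0 kN.
Governing: min(2139.4, 997.9, 578.8, 488.7, 668.0) = 488.7 kN → net-section rupture.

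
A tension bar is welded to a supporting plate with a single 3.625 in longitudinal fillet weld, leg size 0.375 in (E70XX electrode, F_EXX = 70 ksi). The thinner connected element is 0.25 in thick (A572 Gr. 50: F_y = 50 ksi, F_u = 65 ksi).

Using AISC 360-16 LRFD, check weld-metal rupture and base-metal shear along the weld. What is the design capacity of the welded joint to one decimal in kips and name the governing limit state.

Weld metal: throat = 0.707×0.375 = 0.26513 in, L = 3.625 in. φR_n = 0.75 × 0.6 × 70 × 0.26513 × 3.625 = 30.3 kips.
Base metal shear (0.25 in plate): yield φR_n = 1.0×0.6×50×0.25×3.625 = 27.2 kips; rupture φR_n = 0.75×0.6×65×0.25×3.625 = 26.5 kips; take 26.5 kips (rupture).
Governing: min(30.3, 26.5) = 26.5 kips → base-metal shear.

26.5 kips (base-metal shear governs)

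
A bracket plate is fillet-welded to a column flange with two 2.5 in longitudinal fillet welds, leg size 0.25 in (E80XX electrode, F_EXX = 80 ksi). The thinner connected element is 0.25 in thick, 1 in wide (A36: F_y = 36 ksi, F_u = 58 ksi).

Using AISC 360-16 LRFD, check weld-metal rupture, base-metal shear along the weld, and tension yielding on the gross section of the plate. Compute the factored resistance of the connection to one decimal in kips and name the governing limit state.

8.1 kips (gross-section yield governs)

Weld metal: throat = 0.707×0.25 = 0.17675 in, L = 2×2.5 = 5 in. φR_n = 0.75 × 0.6 × 80 × 0.17675 × 5 = 31.8 kips.
Base metal shear (0.25 in plate): yield φR_n = 1.0×0.6×36×0.25×5 = 27.0 kips; rupture φR_n = 0.75×0.6×58×0.25×5 = 32.6 kips; take 27.0 kips (yield).
Tension yield (gross): A_g = 1×0.25 = 0.25 in². φR_n = 0.90 × 36 × 0.25 = 8.1 kips.
Governing: min(31.8, 27.0, 8.1) = 8.1 kips → gross-section yield.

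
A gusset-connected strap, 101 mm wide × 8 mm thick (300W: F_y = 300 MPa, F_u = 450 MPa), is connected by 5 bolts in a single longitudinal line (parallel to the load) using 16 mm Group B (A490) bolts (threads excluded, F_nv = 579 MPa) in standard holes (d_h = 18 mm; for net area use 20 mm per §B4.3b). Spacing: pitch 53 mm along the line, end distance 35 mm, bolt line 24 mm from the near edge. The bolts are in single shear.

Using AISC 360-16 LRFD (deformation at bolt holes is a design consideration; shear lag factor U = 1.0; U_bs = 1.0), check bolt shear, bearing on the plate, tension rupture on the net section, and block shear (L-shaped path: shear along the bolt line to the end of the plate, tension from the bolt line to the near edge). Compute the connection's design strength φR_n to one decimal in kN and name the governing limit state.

218.7 kN (net-section rupture governs)

Bolt shear: A_b = π(16)²/4 = 201.06 mm². φR_n = 0.75 × 579 × 201.06 × 5 × 1 = 436.6 kN.
Bearing (8 mm plate, F_u = 450 MPa): end bolts L_c = 35 − 18/2 = 26, R_n = min(1.2×26×8×450, 2.4×16×8×450) = 112.32 kN/bolt; interior L_c = 53 − 18 = 35, R_n = 138.24 kN/bolt. φR_n = 0.75 × (1×112.32 + 4×138.24) = 499.0 kN.
Tension rupture (net): A_n = (101 − 1×20)×8 = 648 mm² (U = 1.0, A_e = A_n). φR_n = 0.75 × 450 × 648 = 218.7 kN.
Block shear: shear path 1×[35+4×53] = 1×247 mm, A_gv = 1976, A_nv = 1×(247 − 4.5×20)×8 = 1256 mm²; tension to near edge: (24 − 0.5×20)×8 = 112 mm². R_n = min(0.6×450×1256, 0.6×300×1976) + 1.0×450×112 = min(339.12, 355.68) + 50.4 = 389.52 kN. φR_n = 0.75 × 389.52 = 292.1 kN.
Governing: min(436.6, 499.0, 218.7, 292.1) = 218.7 kN → net-section rupture.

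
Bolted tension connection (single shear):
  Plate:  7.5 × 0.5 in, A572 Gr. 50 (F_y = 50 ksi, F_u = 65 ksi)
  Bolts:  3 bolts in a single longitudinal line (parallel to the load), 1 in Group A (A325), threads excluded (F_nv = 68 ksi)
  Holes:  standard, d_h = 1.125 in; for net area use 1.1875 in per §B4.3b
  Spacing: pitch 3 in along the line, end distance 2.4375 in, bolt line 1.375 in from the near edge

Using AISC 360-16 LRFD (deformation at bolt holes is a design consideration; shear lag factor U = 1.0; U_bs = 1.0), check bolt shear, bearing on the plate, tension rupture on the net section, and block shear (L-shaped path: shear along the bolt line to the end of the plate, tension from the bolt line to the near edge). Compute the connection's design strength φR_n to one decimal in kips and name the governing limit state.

99.0 kips (block shear governs)

Bolt shear: A_b = π(1)²/4 = 0.7854 in². φR_n = 0.75 × 68 × 0.7854 × 3 × 1 = 120.2 kips.
Bearing (0.5 in plate, F_u = 65 ksi): end bolts L_c = 2.4375 − 1.125/2 = 1.875, R_n = min(1.2×1.875×0.5×65, 2.4×1×0.5×65) = 73.125 kips/bolt; interior L_c = 3 − 1.125 = 1.875, R_n = 73.125 kips/bolt. φR_n = 0.75 × (1×73.125 + 2×73.125) = 164.5 kips.
Tension rupture (net): A_n = (7.5 − 1×1.1875)×0.5 = 3.1563 in² (U = 1.0, A_e = A_n). φR_n = 0.75 × 65 × 3.1563 = 153.9 kips.
Block shear: shear path 1×[2.4375+2×3] = 1×8.4375 in, A_gv = 4.2188, A_nv = 1×(8.4375 − 2.5×1.1875)×0.5 = 2.7344 in²; tension to near edge: (1.375 − 0.5×1.1875)×0.5 = 0.39063 in². R_n = min(0.6×65×2.7344, 0.6×50×4.2188) + 1.0×65×0.39063 = min(106.64, 126.56) + 25.391 = 132.03 kips. φR_n = 0.75 × 132.03 = 99.0 kips.
Governing: min(120.2, 164.5, 153.9, 99.0) = 99.0 kips → block shear.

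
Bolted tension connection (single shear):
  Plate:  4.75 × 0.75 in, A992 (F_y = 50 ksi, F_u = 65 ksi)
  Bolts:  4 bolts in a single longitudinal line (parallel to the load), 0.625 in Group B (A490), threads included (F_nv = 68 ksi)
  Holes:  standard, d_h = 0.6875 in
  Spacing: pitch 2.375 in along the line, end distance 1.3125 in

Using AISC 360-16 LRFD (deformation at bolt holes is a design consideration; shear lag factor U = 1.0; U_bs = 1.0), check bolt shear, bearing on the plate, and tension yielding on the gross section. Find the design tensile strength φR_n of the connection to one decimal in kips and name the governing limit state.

62.6 kips (bolt shear governs)

Bolt shear: A_b = π(0.625)²/4 = 0.3068 in². φR_n = 0.75 × 68 × 0.3068 × 4 × 1 = 62.6 kips.
Bearing (0.75 in plate, F_u = 65 ksi): end bolts L_c = 1.3125 − 0.6875/2 = 0.96875, R_n = min(1.2×0.96875×0.75×65, 2.4×0.625×0.75×65) = 56.672 kips/bolt; interior L_c = 2.375 − 0.6875 = 1.6875, R_n = 73.125 kips/bolt. φR_n = 0.75 × (1×56.672 + 3×73.125) = 207.0 kips.
Tension yield (gross): A_g = 4.75×0.75 = 3.5625 in². φR_n = 0.90 × 50 × 3.5625 = 160.3 kips.
Governing: min(62.6, 207.0, 160.3) = 62.6 kips → bolt shear.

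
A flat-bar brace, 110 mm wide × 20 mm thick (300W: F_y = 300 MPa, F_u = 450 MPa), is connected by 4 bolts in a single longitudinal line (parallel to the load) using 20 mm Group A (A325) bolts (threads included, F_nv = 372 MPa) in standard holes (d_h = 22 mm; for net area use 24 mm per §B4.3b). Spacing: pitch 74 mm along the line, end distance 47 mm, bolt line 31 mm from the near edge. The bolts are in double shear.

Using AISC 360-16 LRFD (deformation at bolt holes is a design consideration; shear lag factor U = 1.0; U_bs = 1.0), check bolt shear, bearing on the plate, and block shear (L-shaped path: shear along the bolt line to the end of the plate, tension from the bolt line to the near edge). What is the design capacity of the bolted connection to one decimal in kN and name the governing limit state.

701.2 kN (bolt shear governs)

Bolt shear: A_b = π(20)²/4 = 314.16 mm². φR_n = 0.75 × 372 × 314.16 × 4 × 2 = 701.2 kN.
Bearing (20 mm plate, F_u = 450 MPa): end bolts L_c = 47 − 22/2 = 36, R_n = min(1.2×36×20×450, 2.4×20×20×450) = 388.8 kN/bolt; interior L_c = 74 − 22 = 52, R_n = 432 kN/bolt. φR_n = 0.75 × (1×388.8 + 3×432) = 1263.6 kN.
Block shear: shear path 1×[47+3×74] = 1×269 mm, A_gv = 5380, A_nv = 1×(269 − 3.5×24)×20 = 3700 mm²; tension to near edge: (31 − 0.5×24)×20 = 380 mm². R_n = min(0.6×450×3700, 0.6×300×5380) + 1.0×450×380 = min(999, 968.4) + 171 = 1139.4 kN. φR_n = 0.75 × 1139.4 = 854.6 kN.
Governing: min(701.2, 1263.6, 854.6) = 701.2 kN → bolt shear.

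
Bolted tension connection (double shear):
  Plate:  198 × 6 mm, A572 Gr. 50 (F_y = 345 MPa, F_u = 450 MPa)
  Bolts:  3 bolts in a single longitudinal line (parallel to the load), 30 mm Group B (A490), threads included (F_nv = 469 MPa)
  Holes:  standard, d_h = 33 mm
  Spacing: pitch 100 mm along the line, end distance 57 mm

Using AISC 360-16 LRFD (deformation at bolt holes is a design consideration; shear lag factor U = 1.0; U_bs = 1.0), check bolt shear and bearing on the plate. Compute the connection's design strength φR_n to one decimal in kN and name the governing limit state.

Bolt shear: A_b = π(30)²/4 = 706.86 mm². φR_n = 0.75 × 469 × 706.86 × 3 × 2 = 1491.8 kN.
Bearing (6 mm plate, F_u = 450 MPa): end bolts L_c = 57 − 33/2 = 40.5, R_n = min(1.2×40.5×6×450, 2.4×30×6×450) = 131.22 kN/bolt; interior L_c = 100 − 33 = 67, R_n = 194.4 kN/bolt. φR_n = 0.75 × (1×131.22 + 2×194.4) = 390.0 kN.
Governing: min(1491.8, 390.0) = 390.0 kN → bearing.

390.0 kN (bearing governs)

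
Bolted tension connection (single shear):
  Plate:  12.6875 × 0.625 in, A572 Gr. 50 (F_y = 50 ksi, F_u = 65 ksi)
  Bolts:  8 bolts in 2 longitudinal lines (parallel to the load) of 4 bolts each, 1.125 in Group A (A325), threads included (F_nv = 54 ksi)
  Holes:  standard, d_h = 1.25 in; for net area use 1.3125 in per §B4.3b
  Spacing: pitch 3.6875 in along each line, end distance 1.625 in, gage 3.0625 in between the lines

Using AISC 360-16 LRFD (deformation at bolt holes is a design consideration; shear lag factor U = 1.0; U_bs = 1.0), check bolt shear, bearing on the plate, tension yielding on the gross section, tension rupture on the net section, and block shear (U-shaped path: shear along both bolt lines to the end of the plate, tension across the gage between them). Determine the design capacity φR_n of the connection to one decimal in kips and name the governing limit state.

306.6 kips (net-section rupture governs)

Bolt shear: A_b = π(1.125)²/4 = 0.99402 in². φR_n = 0.75 × 54 × 0.99402 × 8 × 1 = 322.1 kips.
Bearing (0.625 in plate, F_u = 65 ksi): end bolts L_c = 1.625 − 1.25/2 = 1, R_n = min(1.2×1×0.625×65, 2.4×1.125×0.625×65) = 48.75 kips/bolt; interior L_c = 3.6875 − 1.25 = 2.4375, R_n = 109.69 kips/bolt. φR_n = 0.75 × (2×48.75 + 6×109.69) = 566.7 kips.
Tension yield (gross): A_g = 12.6875×0.625 = 7.9297 in². φR_n = 0.90 × 50 × 7.9297 = 356.8 kips.
Tension rupture (net): A_n = (12.6875 − 2×1.3125)×0.625 = 6.2891 in² (U = 1.0, A_e = A_n). φR_n = 0.75 × 65 × 6.2891 = 306.6 kips.
Block shear: shear path 2×[1.625+3×3.6875] = 2×12.6875 in, A_gv = 15.859, A_nv = 2×(12.6875 − 3.5×1.3125)×0.625 = 10.117 in²; tension across gage: (3.0625 − 1×1.3125)×0.625 = 1.0938 in². R_n = min(0.6×65×10.117, 0.6×50×15.859) + 1.0×65×1.0938 = min(394.56, 475.77) + 71.097 = 465.66 kips. φR_n = 0.75 × 465.66 = 349.2 kips.
Governing: min(322.1, 566.7, 356.8, 306.6, 349.2) = 306.6 kips → net-section rupture.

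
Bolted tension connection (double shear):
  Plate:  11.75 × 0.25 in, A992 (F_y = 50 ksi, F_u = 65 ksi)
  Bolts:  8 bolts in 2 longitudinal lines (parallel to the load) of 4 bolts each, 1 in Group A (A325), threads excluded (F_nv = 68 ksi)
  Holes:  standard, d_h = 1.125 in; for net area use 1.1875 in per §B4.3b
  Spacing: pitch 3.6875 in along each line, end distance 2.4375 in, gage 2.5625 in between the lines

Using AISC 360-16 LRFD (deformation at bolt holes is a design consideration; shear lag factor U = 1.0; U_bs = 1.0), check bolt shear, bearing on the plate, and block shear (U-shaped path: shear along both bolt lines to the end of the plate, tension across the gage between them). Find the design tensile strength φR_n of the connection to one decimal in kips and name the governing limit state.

153.4 kips (block shear governs)

Bolt shear: A_b = π(1)²/4 = 0.7854 in². φR_n = 0.75 × 68 × 0.7854 × 8 × 2 = 640.9 kips.
Bearing (0.25 in plate, F_u = 65 ksi): end bolts L_c = 2.4375 − 1.125/2 = 1.875, R_n = min(1.2×1.875×0.25×65, 2.4×1×0.25×65) = 36.563 kips/bolt; interior L_c = 3.6875 − 1.125 = 2.5625, R_n = 39 kips/bolt. φR_n = 0.75 × (2×36.563 + 6×39) = 230.3 kips.
Block shear: shear path 2×[2.4375+3×3.6875] = 2×13.5 in, A_gv = 6.75, A_nv = 2×(13.5 − 3.5×1.1875)×0.25 = 4.6719 in²; tension across gage: (2.5625 − 1×1.1875)×0.25 = 0.34375 in². R_n = min(0.6×65×4.6719, 0.6×50×6.75) + 1.0×65×0.34375 = min(182.2, 202.5) + 22.344 = 204.54 kips. φR_n = 0.75 × 204.54 = 153.4 kips.
Governing: min(640.9, 230.3, 153.4) = 153.4 kips → block shear.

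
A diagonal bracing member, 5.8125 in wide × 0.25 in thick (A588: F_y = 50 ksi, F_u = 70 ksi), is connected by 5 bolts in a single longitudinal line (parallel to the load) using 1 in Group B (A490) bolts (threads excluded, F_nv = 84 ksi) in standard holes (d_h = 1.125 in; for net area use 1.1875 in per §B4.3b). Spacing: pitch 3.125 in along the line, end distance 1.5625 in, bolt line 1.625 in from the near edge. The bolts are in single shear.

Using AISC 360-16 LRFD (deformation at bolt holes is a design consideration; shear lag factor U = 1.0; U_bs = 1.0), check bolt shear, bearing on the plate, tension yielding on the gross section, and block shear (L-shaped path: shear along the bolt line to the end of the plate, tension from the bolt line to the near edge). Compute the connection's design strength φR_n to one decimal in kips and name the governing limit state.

65.4 kips (gross-section yield governs)

Bolt shear: A_b = π(1)²/4 = 0.7854 in². φR_n = 0.75 × 84 × 0.7854 × 5 × 1 = 247.4 kips.
Bearing (0.25 in plate, F_u = 70 ksi): end bolts L_c = 1.5625 − 1.125/2 = 1, R_n = min(1.2×1×0.25×70, 2.4×1×0.25×70) = 21 kips/bolt; interior L_c = 3.125 − 1.125 = 2, R_n = 42 kips/bolt. φR_n = 0.75 × (1×21 + 4×42) = 141.8 kips.
Tension yield (gross): A_g = 5.8125×0.25 = 1.4531 in². φR_n = 0.90 × 50 × 1.4531 = 65.4 kips.
Block shear: shear path 1×[1.5625+4×3.125] = 1×14.0625 in, A_gv = 3.5156, A_nv = 1×(14.0625 − 4.5×1.1875)×0.25 = 2.1797 in²; tension to near edge: (1.625 − 0.5×1.1875)×0.25 = 0.25781 in². R_n = min(0.6×70×2.1797, 0.6×50×3.5156) + 1.0×70×0.25781 = min(91.547, 105.47) + 18.047 = 109.59 kips. φR_n = 0.75 × 109.59 = 82.2 kips.
Governing: min(247.4, 141.8, 65.4, 82.2) = 65.4 kips → gross-section yield.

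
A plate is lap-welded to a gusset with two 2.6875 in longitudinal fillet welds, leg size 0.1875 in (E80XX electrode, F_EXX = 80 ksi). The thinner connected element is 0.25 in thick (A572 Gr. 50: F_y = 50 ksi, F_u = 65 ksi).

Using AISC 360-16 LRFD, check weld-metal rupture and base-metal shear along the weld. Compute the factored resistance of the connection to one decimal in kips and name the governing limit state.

Weld metal: throat = 0.707×0.1875 = 0.13256 in, L = 2×2.6875 = 5.375 in. φR_n = 0.75 × 0.6 × 80 × 0.13256 × 5.375 = 25.7 kips.
Base metal shear (0.25 in plate): yield φR_n = 1.0×0.6×50×0.25×5.375 = 40.3 kips; rupture φR_n = 0.75×0.6×65×0.25×5.375 = 39.3 kips; take 39.3 kips (rupture).
Governing: min(25.7, 39.3) = 25.7 kips → weld metal.

25.7 kips (weld metal governs)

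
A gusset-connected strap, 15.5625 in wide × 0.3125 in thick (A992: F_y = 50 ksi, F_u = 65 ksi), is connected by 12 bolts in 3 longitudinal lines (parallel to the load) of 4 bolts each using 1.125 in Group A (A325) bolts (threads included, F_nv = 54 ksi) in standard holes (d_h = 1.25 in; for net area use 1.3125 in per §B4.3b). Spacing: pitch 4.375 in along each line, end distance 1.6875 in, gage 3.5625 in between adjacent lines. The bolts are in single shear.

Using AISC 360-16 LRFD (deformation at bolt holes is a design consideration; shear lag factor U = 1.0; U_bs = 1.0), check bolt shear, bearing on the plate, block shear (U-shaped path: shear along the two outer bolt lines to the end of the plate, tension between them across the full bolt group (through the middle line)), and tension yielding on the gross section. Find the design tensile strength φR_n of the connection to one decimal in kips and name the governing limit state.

218.8 kips (gross-section yield governs)

Bolt shear: A_b = π(1.125)²/4 = 0.99402 in². φR_n = 0.75 × 54 × 0.99402 × 12 × 1 = 483.1 kips.
Bearing (0.3125 in plate, F_u = 65 ksi): end bolts L_c = 1.6875 − 1.25/2 = 1.0625, R_n = min(1.2×1.0625×0.3125×65, 2.4×1.125×0.3125×65) = 25.898 kips/bolt; interior L_c = 4.375 − 1.25 = 3.125, R_n = 54.844 kips/bolt. φR_n = 0.75 × (3×25.898 + 9×54.844) = 428.5 kips.
Block shear: shear path 2×[1.6875+3×4.375] = 2×14.8125 in, A_gv = 9.2578, A_nv = 2×(14.8125 − 3.5×1.3125)×0.3125 = 6.3867 in²; tension across gage: (7.125 − 2×1.3125)×0.3125 = 1.4063 in². R_n = min(0.6×65×6.3867, 0.6×50×9.2578) + 1.0×65×1.4063 = min(249.08, 277.73) + 91.41 = 340.49 kips. φR_n = 0.75 × 340.49 = 255.4 kips.
Tension yield (gross): A_g = 15.5625×0.3125 = 4.8633 in². φR_n = 0.90 × 50 × 4.8633 = 218.8 kips.
Governing: min(483.1, 428.5, 255.4, 218.8) = 218.8 kips → gross-section yield.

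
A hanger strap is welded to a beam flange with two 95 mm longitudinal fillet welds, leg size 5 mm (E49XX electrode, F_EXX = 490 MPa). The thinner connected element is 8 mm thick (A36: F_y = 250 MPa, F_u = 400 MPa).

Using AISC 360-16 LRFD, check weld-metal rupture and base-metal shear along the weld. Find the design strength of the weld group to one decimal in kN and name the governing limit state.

Weld metal: throat = 0.707×5 = 3.535 mm, L = 2×95 = 190 mm. φR_n = 0.75 × 0.6 × 490 × 3.535 × 190 = 148.1 kN.
Base metal shear (8 mm plate): yield φR_n = 1.0×0.6×250×8×190 = 228.0 kN; rupture φR_n = 0.75×0.6×400×8×190 = 273.6 kN; take 228.0 kN (yield).
Governing: min(148.1, 228.0) = 148.1 kN → weld metal.

148.1 kN (weld metal governs)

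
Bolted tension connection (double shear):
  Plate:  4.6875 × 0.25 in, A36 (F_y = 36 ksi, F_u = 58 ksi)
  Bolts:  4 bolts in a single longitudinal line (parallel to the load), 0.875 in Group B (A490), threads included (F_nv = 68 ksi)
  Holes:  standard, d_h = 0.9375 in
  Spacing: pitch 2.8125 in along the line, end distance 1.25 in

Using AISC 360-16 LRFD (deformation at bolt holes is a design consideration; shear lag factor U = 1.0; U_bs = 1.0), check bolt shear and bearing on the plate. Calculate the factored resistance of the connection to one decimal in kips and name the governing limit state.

78.7 kips (bearing governs)

Bolt shear: A_b = π(0.875)²/4 = 0.60132 in². φR_n = 0.75 × 68 × 0.60132 × 4 × 2 = 245.3 kips.
Bearing (0.25 in plate, F_u = 58 ksi): end bolts L_c = 1.25 − 0.9375/2 = 0.78125, R_n = min(1.2×0.78125×0.25×58, 2.4×0.875×0.25×58) = 13.594 kips/bolt; interior L_c = 2.8125 − 0.9375 = 1.875, R_n = 30.45 kips/bolt. φR_n = 0.75 × (1×13.594 + 3×30.45) = 78.7 kips.
Governing: min(245.3, 78.7) = 78.7 kips → bearing.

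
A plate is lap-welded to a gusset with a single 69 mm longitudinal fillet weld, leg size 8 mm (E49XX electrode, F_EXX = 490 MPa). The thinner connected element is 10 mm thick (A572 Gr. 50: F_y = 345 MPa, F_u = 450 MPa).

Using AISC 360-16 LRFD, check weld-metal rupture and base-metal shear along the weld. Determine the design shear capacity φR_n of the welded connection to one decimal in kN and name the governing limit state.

86.1 kN (weld metal governs)

Weld metal: throat = 0.707×8 = 5.656 mm, L = 69 mm. φR_n = 0.75 × 0.6 × 490 × 5.656 × 69 = 86.1 kN.
Base metal shear (10 mm plate): yield φR_n = 1.0×0.6×345×10×69 = 142.8 kN; rupture φR_n = 0.75×0.6×450×10×69 = 139.7 kN; take 139.7 kN (rupture).
Governing: min(86.1, 139.7) = 86.1 kN → weld metal.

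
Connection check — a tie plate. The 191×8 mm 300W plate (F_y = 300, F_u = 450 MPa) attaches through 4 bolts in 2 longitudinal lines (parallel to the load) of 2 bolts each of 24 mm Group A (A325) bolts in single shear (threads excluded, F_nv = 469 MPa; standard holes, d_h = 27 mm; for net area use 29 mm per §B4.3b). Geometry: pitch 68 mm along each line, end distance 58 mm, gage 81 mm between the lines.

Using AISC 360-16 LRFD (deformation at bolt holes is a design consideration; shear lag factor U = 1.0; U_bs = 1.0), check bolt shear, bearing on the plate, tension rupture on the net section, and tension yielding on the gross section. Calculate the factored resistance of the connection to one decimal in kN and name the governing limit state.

359.1 kN (net-section rupture governs)

Bolt shear: A_b = π(24)²/4 = 452.39 mm². φR_n = 0.75 × 469 × 452.39 × 4 × 1 = 636.5 kN.
Bearing (8 mm plate, F_u = 450 MPa): end bolts L_c = 58 − 27/2 = 44.5, R_n = min(1.2×44.5×8×450, 2.4×24×8×450) = 192.24 kN/bolt; interior L_c = 68 − 27 = 41, R_n = 177.12 kN/bolt. φR_n = 0.75 × (2×192.24 + 2×177.12) = 554.0 kN.
Tension rupture (net): A_n = (191 − 2×29)×8 = 1064 mm² (U = 1.0, A_e = A_n). φR_n = 0.75 × 450 × 1064 = 359.1 kN.
Tension yield (gross): A_g = 191×8 = 1528 mm². φR_n = 0.90 × 300 × 1528 = 412.6 kN.
Governing: min(636.5, 554.0, 359.1, 412.6) = 359.1 kN → net-section rupture.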